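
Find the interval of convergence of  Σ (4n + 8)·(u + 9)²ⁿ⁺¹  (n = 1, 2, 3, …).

The ratio of consecutive coefficients is (4(n+1) + 8)/(4n + 8) → 1.
Successive powers of (u + 9) differ by 2, so the series converges when |u + 9|² · 1 < 1, i.e. |u + 9| < √(1) = 1. So R = 1.
At u = -8: the terms do not tend to 0, so the series diverges.
At u = -10: the terms do not tend to 0, so the series diverges.

(-10, -8)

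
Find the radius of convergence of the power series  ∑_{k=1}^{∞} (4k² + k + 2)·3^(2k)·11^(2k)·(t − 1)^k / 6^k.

R = 2/363

Ratio test: |a_{k+1}/a_k| = [(4(k+1)² + (k+1) + 2)/(4k² + k + 2)] · 9·121/6 → 363/2 as k → ∞.
Convergence for |t − 1| · 363/2 < 1, i.e. |t − 1| < 2/363. So R = 2/363.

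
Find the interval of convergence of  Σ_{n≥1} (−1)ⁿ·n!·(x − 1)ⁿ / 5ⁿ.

{1}

Apply the ratio test: |a_{n+1}| / |a_n| = (n+1) · 1/5, which tends to ∞ as n → ∞.
The ratio grows without bound, so the series diverges whenever (x − 1) ≠ 0; it converges only at x = 1. R = 0.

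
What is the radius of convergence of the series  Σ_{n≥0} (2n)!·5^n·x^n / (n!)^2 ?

R = 1/20

Apply the ratio test: |a_{n+1}| / |a_n| = (2n+1)·(2n+2)/(n+1)² · 5, which tends to 20 as n → ∞.
Hence the series converges for |x| < 1/(20) = 1/20, so the radius of convergence is 1/20.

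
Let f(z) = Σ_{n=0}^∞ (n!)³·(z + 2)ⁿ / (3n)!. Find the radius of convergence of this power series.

By the ratio test, |a_{n+1}/a_n| = (n+1)³/[(3n+1)·(3n+2)·(3n+3)] → 1/27.
Thus R = 1/(1/27) = 27.

R = 27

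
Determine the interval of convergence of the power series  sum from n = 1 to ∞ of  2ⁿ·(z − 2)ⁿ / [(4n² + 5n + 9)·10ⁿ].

[-3, 7]

Ratio test: |a_{n+1}/a_n| = [(4n² + 5n + 9)/(4(n+1)² + 5(n+1) + 9)] · 2/10 → 1/5 as n → ∞.
The series converges when 1/5 · |z − 2| < 1, giving R = 5.
At z = 7: absolute convergence follows by limit comparison with Σ 1/n².
When z = -3, the series is dominated by a constant times Σ 1/n², which converges (p = 2 > 1).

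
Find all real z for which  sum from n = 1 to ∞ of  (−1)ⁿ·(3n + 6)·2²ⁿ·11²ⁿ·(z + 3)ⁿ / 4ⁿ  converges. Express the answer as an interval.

(-364/121, -362/121)

The ratio of consecutive coefficients is [(3(n+1) + 6)/(3n + 6)] · 4·121/4 → 121.
Thus R = 1/(121) = 1/121.
Endpoint z = -362/121: the n-th term does not approach 0; divergence by the term test.
Endpoint z = -364/121: the terms do not tend to 0, so the series diverges.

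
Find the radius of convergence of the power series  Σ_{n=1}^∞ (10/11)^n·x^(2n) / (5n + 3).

By the ratio test, |a_{n+1}/a_n| = [(5n + 3)/(5(n+1) + 3)] · 10/11 → 10/11.
Writing y = x², the series in y has radius 11/10, so |x| < √(11/10) and R = √110/10.

R = √110/10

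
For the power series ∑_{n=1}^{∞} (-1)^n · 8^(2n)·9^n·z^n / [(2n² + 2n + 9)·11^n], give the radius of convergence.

R = 11/576

By the ratio test, |a_{n+1}/a_n| = [(2n² + 2n + 9)/(2(n+1)² + 2(n+1) + 9)] · 64·9/11 → 576/11.
Hence the series converges for |z| < 1/(576/11) = 11/576, so the radius of convergence is 11/576.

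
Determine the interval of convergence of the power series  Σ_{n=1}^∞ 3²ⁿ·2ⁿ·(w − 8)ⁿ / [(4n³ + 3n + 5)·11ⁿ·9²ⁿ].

[-83/2, 115/2]

Apply the ratio test: |a_{n+1}| / |a_n| = [(4n³ + 3n + 5)/(4(n+1)³ + 3(n+1) + 5)] · 9·2/(11·81), which tends to 2/99 as n → ∞.
Thus R = 1/(2/99) = 99/2.
Endpoint w = 115/2: the terms are on the order of 1/n³, so the series converges absolutely by comparison with the p-series (p = 3 > 1).
Endpoint w = -83/2: the series is dominated by a constant times Σ 1/n³, which converges (p = 3 > 1).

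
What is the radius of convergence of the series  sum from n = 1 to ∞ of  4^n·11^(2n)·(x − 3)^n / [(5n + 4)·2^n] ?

R = 1/242

The ratio of consecutive coefficients is [(5n + 4)/(5(n+1) + 4)] · 4·121/2 → 242.
The series converges when 242 · |x − 3| < 1, giving R = 1/242.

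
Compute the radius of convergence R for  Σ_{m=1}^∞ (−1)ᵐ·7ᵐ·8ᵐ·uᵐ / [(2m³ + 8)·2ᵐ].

R = 1/28

Ratio test: |a_{m+1}/a_m| = [(2m³ + 8)/(2(m+1)³ + 8)] · 7·8/2 → 28 as m → ∞.
The series converges when 28 · |u| < 1, giving R = 1/28.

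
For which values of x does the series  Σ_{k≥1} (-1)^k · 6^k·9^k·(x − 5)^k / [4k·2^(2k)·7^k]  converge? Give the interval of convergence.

The ratio of consecutive coefficients is [4k/4(k+1)] · 6·9/(4·7) → 27/14.
Thus R = 1/(27/14) = 14/27.
Endpoint x = 149/27: an alternating series whose terms decrease to 0 in absolute value, so it converges by the Leibniz criterion.
When x = 121/27, the terms are asymptotic to a nonzero constant times 1/k, so the series diverges by limit comparison with Σ 1/k.

(121/27, 149/27]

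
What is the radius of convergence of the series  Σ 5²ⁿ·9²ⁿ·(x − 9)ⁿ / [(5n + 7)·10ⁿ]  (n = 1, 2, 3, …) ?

By the ratio test, |a_{n+1}/a_n| = [(5n + 7)/(5(n+1) + 7)] · 25·81/10 → 405/2.
Thus R = 1/(405/2) = 2/405.

R = 2/405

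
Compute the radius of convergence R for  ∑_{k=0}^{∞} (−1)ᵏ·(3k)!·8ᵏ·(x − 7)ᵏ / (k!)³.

R = 1/216

The ratio of consecutive coefficients is (3k+1)·(3k+2)·(3k+3)/(k+1)³ · 8 → 216.
Hence the series converges for |x − 7| < 1/(216) = 1/216, so the radius of convergence is 1/216.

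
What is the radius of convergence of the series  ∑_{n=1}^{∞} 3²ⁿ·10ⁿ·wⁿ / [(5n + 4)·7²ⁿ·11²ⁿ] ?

R = 5929/90

Ratio test: |a_{n+1}/a_n| = [(5n + 4)/(5(n+1) + 4)] · 9·10/(49·121) → 90/5929 as n → ∞.
Hence the series converges for |w| < 1/(90/5929) = 5929/90, so the radius of convergence is 5929/90.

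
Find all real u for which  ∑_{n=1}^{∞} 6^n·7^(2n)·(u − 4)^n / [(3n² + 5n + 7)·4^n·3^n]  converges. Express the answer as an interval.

[194/49, 198/49]

Ratio test: |a_{n+1}/a_n| = [(3n² + 5n + 7)/(3(n+1)² + 5(n+1) + 7)] · 6·49/(4·3) → 49/2 as n → ∞.
Convergence for |u − 4| · 49/2 < 1, i.e. |u − 4| < 2/49. So R = 2/49.
Check u = 198/49: the series is dominated by a constant times Σ 1/n², which converges (p = 2 > 1).
Endpoint u = 194/49: absolute convergence follows by limit comparison with Σ 1/n².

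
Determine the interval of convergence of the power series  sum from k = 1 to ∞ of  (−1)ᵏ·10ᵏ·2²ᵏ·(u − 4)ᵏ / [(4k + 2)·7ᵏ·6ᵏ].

The ratio of consecutive coefficients is [(4k + 2)/(4(k+1) + 2)] · 10·4/(7·6) → 20/21.
Hence the series converges for |u − 4| < 1/(20/21) = 21/20, so the radius of convergence is 21/20.
When u = 101/20, the terms alternate in sign and decrease monotonically to 0 in absolute value (size ~ c/k), so the alternating series test gives convergence.
Check u = 59/20: comparison with the harmonic series Σ 1/k shows the series diverges.

(59/20, 101/20]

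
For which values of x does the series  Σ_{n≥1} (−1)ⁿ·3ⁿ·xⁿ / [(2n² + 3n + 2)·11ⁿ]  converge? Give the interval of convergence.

Apply the ratio test: |a_{n+1}| / |a_n| = [(2n² + 3n + 2)/(2(n+1)² + 3(n+1) + 2)] · 3/11, which tends to 3/11 as n → ∞.
Thus R = 1/(3/11) = 11/3.
At x = 11/3: the series is dominated by a constant times Σ 1/n², which converges (p = 2 > 1).
When x = -11/3, the series is dominated by a constant times Σ 1/n², which converges (p = 2 > 1).

[-11/3, 11/3]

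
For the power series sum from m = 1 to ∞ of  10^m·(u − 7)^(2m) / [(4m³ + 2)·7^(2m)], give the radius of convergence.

Ratio test: |a_{m+1}/a_m| = [(4m³ + 2)/(4(m+1)³ + 2)] · 10/49 → 10/49 as m → ∞.
Successive powers of (u − 7) differ by 2, so the series converges when |u − 7|² · 10/49 < 1, i.e. |u − 7| < √(49/10). So R = 7√10/10.

R = 7√10/10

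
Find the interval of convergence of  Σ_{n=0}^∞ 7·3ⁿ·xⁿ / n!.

Apply the ratio test: |a_{n+1}| / |a_n| = 7/7 · 3 · 1/(n+1), which tends to 0 as n → ∞.
The limit is 0, so the series converges for all x; R = ∞.

(−∞, ∞)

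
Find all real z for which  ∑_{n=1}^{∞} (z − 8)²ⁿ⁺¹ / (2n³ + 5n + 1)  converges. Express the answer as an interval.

[7, 9]

Apply the ratio test: |a_{n+1}| / |a_n| = (2n³ + 5n + 1)/(2(n+1)³ + 5(n+1) + 1), which tends to 1 as n → ∞.
Writing y = (z − 8)², the series in y has radius 1, so |z − 8| < √(1) = 1 and R = 1.
When z = 9, the series is dominated by a constant times Σ 1/n³, which converges (p = 3 > 1).
At z = 7: the terms are on the order of 1/n³, so the series converges absolutely by comparison with the p-series (p = 3 > 1).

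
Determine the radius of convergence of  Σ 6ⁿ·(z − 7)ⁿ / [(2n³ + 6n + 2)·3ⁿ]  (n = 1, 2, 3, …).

The ratio of consecutive coefficients is [(2n³ + 6n + 2)/(2(n+1)³ + 6(n+1) + 2)] · 6/3 → 2.
The series converges when 2 · |z − 7| < 1, giving R = 1/2.

R = 1/2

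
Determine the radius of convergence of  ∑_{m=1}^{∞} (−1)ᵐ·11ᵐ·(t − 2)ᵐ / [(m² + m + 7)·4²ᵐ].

R = 16/11

Ratio test: |a_{m+1}/a_m| = [(m² + m + 7)/((m+1)² + (m+1) + 7)] · 11/16 → 11/16 as m → ∞.
Hence the series converges for |t − 2| < 1/(11/16) = 16/11, so the radius of convergence is 16/11.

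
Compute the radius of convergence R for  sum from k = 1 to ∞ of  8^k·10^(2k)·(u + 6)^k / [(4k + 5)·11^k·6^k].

Ratio test: |a_{k+1}/a_k| = [(4k + 5)/(4(k+1) + 5)] · 8·100/(11·6) → 400/33 as k → ∞.
Thus R = 1/(400/33) = 33/400.

R = 33/400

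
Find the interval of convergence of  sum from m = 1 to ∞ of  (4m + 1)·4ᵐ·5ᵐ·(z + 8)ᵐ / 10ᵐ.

(-17/2, -15/2)

The ratio of consecutive coefficients is [(4(m+1) + 1)/(4m + 1)] · 4·5/10 → 2.
The series converges when 2 · |z + 8| < 1, giving R = 1/2.
When z = -15/2, the terms do not tend to 0, so the series diverges.
When z = -17/2, the terms do not tend to 0, so the series diverges.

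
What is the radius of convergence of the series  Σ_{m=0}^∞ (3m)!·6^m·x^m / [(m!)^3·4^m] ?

Apply the ratio test: |a_{m+1}| / |a_m| = (3m+1)·(3m+2)·(3m+3)/(m+1)³ · 6/4, which tends to 81/2 as m → ∞.
Convergence for |x| · 81/2 < 1, i.e. |x| < 2/81. So R = 2/81.

R = 2/81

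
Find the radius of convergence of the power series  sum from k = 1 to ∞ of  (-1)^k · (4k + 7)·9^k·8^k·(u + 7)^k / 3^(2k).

Apply the ratio test: |a_{k+1}| / |a_k| = [(4(k+1) + 7)/(4k + 7)] · 9·8/9, which tends to 8 as k → ∞.
Convergence for |u + 7| · 8 < 1, i.e. |u + 7| < 1/8. So R = 1/8.

R = 1/8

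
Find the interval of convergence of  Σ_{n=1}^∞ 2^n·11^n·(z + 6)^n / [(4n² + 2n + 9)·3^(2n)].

[-141/22, -123/22]

Apply the ratio test: |a_{n+1}| / |a_n| = [(4n² + 2n + 9)/(4(n+1)² + 2(n+1) + 9)] · 2·11/9, which tends to 22/9 as n → ∞.
Convergence for |z + 6| · 22/9 < 1, i.e. |z + 6| < 9/22. So R = 9/22.
At z = -123/22: the series is dominated by a constant times Σ 1/n², which converges (p = 2 > 1).
Endpoint z = -141/22: the terms are on the order of 1/n², so the series converges absolutely by comparison with the p-series (p = 2 > 1).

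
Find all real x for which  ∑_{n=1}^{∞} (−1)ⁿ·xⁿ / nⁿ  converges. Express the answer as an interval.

(−∞, ∞)

Root test: |a_n|^(1/n) = 1/n → 0.
Since the n-th root of |a_n| tends to 0, the series converges for all real x; R = ∞.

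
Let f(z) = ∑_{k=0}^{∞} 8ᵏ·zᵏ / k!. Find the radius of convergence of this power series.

R = ∞

Ratio test: |a_{k+1}/a_k| = 8 · 1/(k+1) → 0 as k → ∞.
Since the limit is 0 < 1 for every z, the series converges on all of ℝ and R = ∞.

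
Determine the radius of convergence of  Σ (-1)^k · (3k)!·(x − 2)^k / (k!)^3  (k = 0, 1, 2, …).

R = 1/27

Apply the ratio test: |a_{k+1}| / |a_k| = (3k+1)·(3k+2)·(3k+3)/(k+1)³, which tends to 27 as k → ∞.
Hence the series converges for |x − 2| < 1/(27) = 1/27, so the radius of convergence is 1/27.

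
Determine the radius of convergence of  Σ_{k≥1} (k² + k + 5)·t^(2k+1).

R = 1

The ratio of consecutive coefficients is ((k+1)² + (k+1) + 5)/(k² + k + 5) → 1.
Since the exponent of t increases by 2 each term, convergence requires |t|² < 1, hence R = 1.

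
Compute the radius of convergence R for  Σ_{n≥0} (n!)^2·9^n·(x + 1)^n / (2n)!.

The ratio of consecutive coefficients is (n+1)²/[(2n+1)·(2n+2)] · 9 → 9/4.
Hence the series converges for |x + 1| < 1/(9/4) = 4/9, so the radius of convergence is 4/9.

R = 4/9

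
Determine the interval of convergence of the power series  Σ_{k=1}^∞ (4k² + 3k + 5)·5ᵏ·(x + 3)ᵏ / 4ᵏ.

By the ratio test, |a_{k+1}/a_k| = [(4(k+1)² + 3(k+1) + 5)/(4k² + 3k + 5)] · 5/4 → 5/4.
Hence the series converges for |x + 3| < 1/(5/4) = 4/5, so the radius of convergence is 4/5.
Check x = -11/5: the k-th term does not approach 0; divergence by the term test.
Check x = -19/5: the terms have absolute value of order k², which does not tend to 0, so the series diverges by the divergence test.

(-19/5, -11/5)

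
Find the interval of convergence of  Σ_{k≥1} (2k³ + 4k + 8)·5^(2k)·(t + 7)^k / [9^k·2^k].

By the ratio test, |a_{k+1}/a_k| = [(2(k+1)³ + 4(k+1) + 8)/(2k³ + 4k + 8)] · 25/(9·2) → 25/18.
Thus R = 1/(25/18) = 18/25.
Check t = -157/25: the k-th term does not approach 0; divergence by the term test.
Check t = -193/25: the terms do not tend to 0, so the series diverges.

(-193/25, -157/25)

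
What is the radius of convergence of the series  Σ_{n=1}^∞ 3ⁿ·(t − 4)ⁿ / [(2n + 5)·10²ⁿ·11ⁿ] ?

R = 1100/3

Apply the ratio test: |a_{n+1}| / |a_n| = [(2n + 5)/(2(n+1) + 5)] · 3/(100·11), which tends to 3/1100 as n → ∞.
The series converges when 3/1100 · |t − 4| < 1, giving R = 1100/3.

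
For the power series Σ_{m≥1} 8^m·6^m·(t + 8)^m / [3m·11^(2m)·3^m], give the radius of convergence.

The ratio of consecutive coefficients is [3m/3(m+1)] · 8·6/(121·3) → 16/121.
The series converges when 16/121 · |t + 8| < 1, giving R = 121/16.

R = 121/16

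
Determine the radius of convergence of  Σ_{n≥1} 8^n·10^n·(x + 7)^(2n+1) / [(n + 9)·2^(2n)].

Ratio test: |a_{n+1}/a_n| = [(n + 9)/((n+1) + 9)] · 8·10/4 → 20 as n → ∞.
Successive powers of (x + 7) differ by 2, so the series converges when |x + 7|² · 20 < 1, i.e. |x + 7| < √(1/20). So R = √5/10.

R = √5/10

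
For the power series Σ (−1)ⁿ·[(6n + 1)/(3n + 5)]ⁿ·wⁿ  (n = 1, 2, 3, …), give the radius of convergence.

R = 1/2

Root test: |a_n|^(1/n) = (6n + 1)/(3n + 5) → 2.
Convergence for |w| · 2 < 1, i.e. |w| < 1/2. So R = 1/2.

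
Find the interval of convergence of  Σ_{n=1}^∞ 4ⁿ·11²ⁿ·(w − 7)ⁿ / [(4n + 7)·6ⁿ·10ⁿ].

[832/121, 862/121)

Apply the ratio test: |a_{n+1}| / |a_n| = [(4n + 7)/(4(n+1) + 7)] · 4·121/(6·10), which tends to 121/15 as n → ∞.
Hence the series converges for |w − 7| < 1/(121/15) = 15/121, so the radius of convergence is 15/121.
Endpoint w = 862/121: the terms behave like c/n; limit comparison with the harmonic series gives divergence.
When w = 832/121, an alternating series whose terms decrease to 0 in absolute value, so it converges by the Leibniz criterion.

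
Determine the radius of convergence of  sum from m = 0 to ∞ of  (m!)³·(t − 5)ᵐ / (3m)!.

Ratio test: |a_{m+1}/a_m| = (m+1)³/[(3m+1)·(3m+2)·(3m+3)] → 1/27 as m → ∞.
The series converges when 1/27 · |t − 5| < 1, giving R = 27.

R = 27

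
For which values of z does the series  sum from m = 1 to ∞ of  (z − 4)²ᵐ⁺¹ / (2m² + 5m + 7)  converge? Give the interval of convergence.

[3, 5]

Ratio test: |a_{m+1}/a_m| = (2m² + 5m + 7)/(2(m+1)² + 5(m+1) + 7) → 1 as m → ∞.
Successive powers of (z − 4) differ by 2, so the series converges when |z − 4|² · 1 < 1, i.e. |z − 4| < √(1) = 1. So R = 1.
At z = 5: the series is dominated by a constant times Σ 1/m², which converges (p = 2 > 1).
When z = 3, the terms are on the order of 1/m², so the series converges absolutely by comparison with the p-series (p = 2 > 1).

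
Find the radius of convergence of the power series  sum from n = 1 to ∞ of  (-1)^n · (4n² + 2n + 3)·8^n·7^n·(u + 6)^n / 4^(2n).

R = 2/7

By the ratio test, |a_{n+1}/a_n| = [(4(n+1)² + 2(n+1) + 3)/(4n² + 2n + 3)] · 8·7/16 → 7/2.
Convergence for |u + 6| · 7/2 < 1, i.e. |u + 6| < 2/7. So R = 2/7.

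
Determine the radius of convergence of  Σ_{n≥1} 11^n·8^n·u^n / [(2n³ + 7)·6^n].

By the ratio test, |a_{n+1}/a_n| = [(2n³ + 7)/(2(n+1)³ + 7)] · 11·8/6 → 44/3.
Convergence for |u| · 44/3 < 1, i.e. |u| < 3/44. So R = 3/44.

R = 3/44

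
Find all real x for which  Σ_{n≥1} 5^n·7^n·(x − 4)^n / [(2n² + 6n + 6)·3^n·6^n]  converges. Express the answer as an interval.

[122/35, 158/35]

By the ratio test, |a_{n+1}/a_n| = [(2n² + 6n + 6)/(2(n+1)² + 6(n+1) + 6)] · 5·7/(3·6) → 35/18.
Convergence for |x − 4| · 35/18 < 1, i.e. |x − 4| < 18/35. So R = 18/35.
Endpoint x = 158/35: the terms are on the order of 1/n², so the series converges absolutely by comparison with the p-series (p = 2 > 1).
Check x = 122/35: the terms are on the order of 1/n², so the series converges absolutely by comparison with the p-series (p = 2 > 1).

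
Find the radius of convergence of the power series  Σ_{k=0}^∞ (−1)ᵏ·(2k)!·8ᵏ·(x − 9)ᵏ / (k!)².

By the ratio test, |a_{k+1}/a_k| = (2k+1)·(2k+2)/(k+1)² · 8 → 32.
Convergence for |x − 9| · 32 < 1, i.e. |x − 9| < 1/32. So R = 1/32.

R = 1/32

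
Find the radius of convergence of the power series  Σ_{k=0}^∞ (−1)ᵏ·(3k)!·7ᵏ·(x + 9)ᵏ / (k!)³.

By the ratio test, |a_{k+1}/a_k| = (3k+1)·(3k+2)·(3k+3)/(k+1)³ · 7 → 189.
Thus R = 1/(189) = 1/189.

R = 1/189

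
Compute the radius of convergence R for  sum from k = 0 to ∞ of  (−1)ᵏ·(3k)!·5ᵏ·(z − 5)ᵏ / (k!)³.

The ratio of consecutive coefficients is (3k+1)·(3k+2)·(3k+3)/(k+1)³ · 5 → 135.
Hence the series converges for |z − 5| < 1/(135) = 1/135, so the radius of convergence is 1/135.

R = 1/135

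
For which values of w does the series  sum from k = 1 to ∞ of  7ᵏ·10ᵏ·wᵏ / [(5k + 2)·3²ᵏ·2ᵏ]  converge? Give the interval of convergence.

[-9/35, 9/35)

By the ratio test, |a_{k+1}/a_k| = [(5k + 2)/(5(k+1) + 2)] · 7·10/(9·2) → 35/9.
The series converges when 35/9 · |w| < 1, giving R = 9/35.
At w = 9/35: the terms behave like c/k; limit comparison with the harmonic series gives divergence.
Check w = -9/35: the terms alternate in sign and decrease monotonically to 0 in absolute value (size ~ c/k), so the alternating series test gives convergence.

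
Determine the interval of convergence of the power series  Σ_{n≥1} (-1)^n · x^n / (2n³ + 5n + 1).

[-1, 1]

Apply the ratio test: |a_{n+1}| / |a_n| = (2n³ + 5n + 1)/(2(n+1)³ + 5(n+1) + 1), which tends to 1 as n → ∞.
Hence R = 1.
Check x = 1: the terms are on the order of 1/n³, so the series converges absolutely by comparison with the p-series (p = 3 > 1).
Check x = -1: the series is dominated by a constant times Σ 1/n³, which converges (p = 3 > 1).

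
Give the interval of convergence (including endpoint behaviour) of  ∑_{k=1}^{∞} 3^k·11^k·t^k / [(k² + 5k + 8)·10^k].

Ratio test: |a_{k+1}/a_k| = [(k² + 5k + 8)/((k+1)² + 5(k+1) + 8)] · 3·11/10 → 33/10 as k → ∞.
The series converges when 33/10 · |t| < 1, giving R = 10/33.
Endpoint t = 10/33: the series is dominated by a constant times Σ 1/k², which converges (p = 2 > 1).
When t = -10/33, the terms are on the order of 1/k², so the series converges absolutely by comparison with the p-series (p = 2 > 1).

[-10/33, 10/33]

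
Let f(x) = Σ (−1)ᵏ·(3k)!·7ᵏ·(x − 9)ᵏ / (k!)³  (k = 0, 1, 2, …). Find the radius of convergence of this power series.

R = 1/189

Apply the ratio test: |a_{k+1}| / |a_k| = (3k+1)·(3k+2)·(3k+3)/(k+1)³ · 7, which tends to 189 as k → ∞.
Hence the series converges for |x − 9| < 1/(189) = 1/189, so the radius of convergence is 1/189.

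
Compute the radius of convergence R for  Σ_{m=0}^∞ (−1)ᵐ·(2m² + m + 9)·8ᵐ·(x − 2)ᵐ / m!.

R = ∞

The ratio of consecutive coefficients is (2(m+1)² + (m+1) + 9)/(2m² + m + 9) · 8 · 1/(m+1) → 0.
The ratio tends to 0 regardless of x, hence R = ∞.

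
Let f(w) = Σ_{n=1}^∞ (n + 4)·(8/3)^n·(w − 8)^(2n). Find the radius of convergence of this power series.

R = √6/4

The ratio of consecutive coefficients is [((n+1) + 4)/(n + 4)] · 8/3 → 8/3.
Writing y = (w − 8)², the series in y has radius 3/8, so |w − 8| < √(3/8) and R = √6/4.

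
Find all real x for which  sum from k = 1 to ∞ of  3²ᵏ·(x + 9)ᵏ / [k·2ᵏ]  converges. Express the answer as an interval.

By the ratio test, |a_{k+1}/a_k| = [k/(k+1)] · 9/2 → 9/2.
Hence the series converges for |x + 9| < 1/(9/2) = 2/9, so the radius of convergence is 2/9.
When x = -79/9, the terms are asymptotic to a nonzero constant times 1/k, so the series diverges by limit comparison with Σ 1/k.
When x = -83/9, an alternating series whose terms decrease to 0 in absolute value, so it converges by the Leibniz criterion.

[-83/9, -79/9)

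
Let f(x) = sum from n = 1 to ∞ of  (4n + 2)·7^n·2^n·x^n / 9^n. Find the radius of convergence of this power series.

By the ratio test, |a_{n+1}/a_n| = [(4(n+1) + 2)/(4n + 2)] · 7·2/9 → 14/9.
Hence the series converges for |x| < 1/(14/9) = 9/14, so the radius of convergence is 9/14.

R = 9/14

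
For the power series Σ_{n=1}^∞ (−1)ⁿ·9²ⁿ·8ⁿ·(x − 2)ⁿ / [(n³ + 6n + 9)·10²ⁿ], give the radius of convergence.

Ratio test: |a_{n+1}/a_n| = [(n³ + 6n + 9)/((n+1)³ + 6(n+1) + 9)] · 81·8/100 → 162/25 as n → ∞.
The series converges when 162/25 · |x − 2| < 1, giving R = 25/162.

R = 25/162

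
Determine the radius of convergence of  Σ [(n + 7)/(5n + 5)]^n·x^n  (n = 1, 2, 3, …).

By the Cauchy root test, |a_n|^(1/n) = (n + 7)/(5n + 5) → 1/5.
Thus R = 1/(1/5) = 5.

R = 5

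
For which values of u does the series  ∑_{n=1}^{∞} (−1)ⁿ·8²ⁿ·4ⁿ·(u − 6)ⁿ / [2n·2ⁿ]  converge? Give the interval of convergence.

By the ratio test, |a_{n+1}/a_n| = [2n/2(n+1)] · 64·4/2 → 128.
Thus R = 1/(128) = 1/128.
At u = 769/128: an alternating series whose terms decrease to 0 in absolute value, so it converges by the Leibniz criterion.
Endpoint u = 767/128: the terms are asymptotic to a nonzero constant times 1/n, so the series diverges by limit comparison with Σ 1/n.

(767/128, 769/128]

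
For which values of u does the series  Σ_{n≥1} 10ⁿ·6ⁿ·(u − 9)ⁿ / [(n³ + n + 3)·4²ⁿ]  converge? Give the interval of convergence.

Ratio test: |a_{n+1}/a_n| = [(n³ + n + 3)/((n+1)³ + (n+1) + 3)] · 10·6/16 → 15/4 as n → ∞.
Hence the series converges for |u − 9| < 1/(15/4) = 4/15, so the radius of convergence is 4/15.
Endpoint u = 139/15: absolute convergence follows by limit comparison with Σ 1/n³.
Endpoint u = 131/15: absolute convergence follows by limit comparison with Σ 1/n³.

[131/15, 139/15]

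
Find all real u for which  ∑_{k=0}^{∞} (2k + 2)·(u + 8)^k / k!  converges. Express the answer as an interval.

(−∞, ∞)

Apply the ratio test: |a_{k+1}| / |a_k| = (2(k+1) + 2)/(2k + 2) · 1/(k+1), which tends to 0 as k → ∞.
The limit is 0, so the series converges for all u; R = ∞.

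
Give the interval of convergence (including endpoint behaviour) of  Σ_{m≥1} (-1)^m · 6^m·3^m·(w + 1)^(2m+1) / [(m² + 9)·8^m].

[-5/3, -1/3]

The ratio of consecutive coefficients is [(m² + 9)/((m+1)² + 9)] · 6·3/8 → 9/4.
Successive powers of (w + 1) differ by 2, so the series converges when |w + 1|² · 9/4 < 1, i.e. |w + 1| < √(4/9) = 2/3. So R = 2/3.
Endpoint w = -1/3: absolute convergence follows by limit comparison with Σ 1/m².
At w = -5/3: absolute convergence follows by limit comparison with Σ 1/m².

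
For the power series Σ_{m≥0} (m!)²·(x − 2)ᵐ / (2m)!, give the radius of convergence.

Ratio test: |a_{m+1}/a_m| = (m+1)²/[(2m+1)·(2m+2)] → 1/4 as m → ∞.
Thus R = 1/(1/4) = 4.

R = 4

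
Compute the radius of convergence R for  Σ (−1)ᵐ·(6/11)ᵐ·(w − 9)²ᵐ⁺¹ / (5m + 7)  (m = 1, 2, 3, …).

Ratio test: |a_{m+1}/a_m| = [(5m + 7)/(5(m+1) + 7)] · 6/11 → 6/11 as m → ∞.
Writing y = (w − 9)², the series in y has radius 11/6, so |w − 9| < √(11/6) and R = √66/6.

R = √66/6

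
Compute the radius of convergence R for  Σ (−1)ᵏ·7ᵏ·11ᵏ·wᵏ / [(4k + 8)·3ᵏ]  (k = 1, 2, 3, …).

R = 3/77

By the ratio test, |a_{k+1}/a_k| = [(4k + 8)/(4(k+1) + 8)] · 7·11/3 → 77/3.
Convergence for |w| · 77/3 < 1, i.e. |w| < 3/77. So R = 3/77.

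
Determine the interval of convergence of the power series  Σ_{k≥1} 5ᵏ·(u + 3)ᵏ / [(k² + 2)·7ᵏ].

The ratio of consecutive coefficients is [(k² + 2)/((k+1)² + 2)] · 5/7 → 5/7.
Hence the series converges for |u + 3| < 1/(5/7) = 7/5, so the radius of convergence is 7/5.
When u = -8/5, absolute convergence follows by limit comparison with Σ 1/k².
When u = -22/5, absolute convergence follows by limit comparison with Σ 1/k².

[-22/5, -8/5]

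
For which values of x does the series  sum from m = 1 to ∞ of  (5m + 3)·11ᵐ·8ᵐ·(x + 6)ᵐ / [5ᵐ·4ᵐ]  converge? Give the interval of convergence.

Ratio test: |a_{m+1}/a_m| = [(5(m+1) + 3)/(5m + 3)] · 11·8/(5·4) → 22/5 as m → ∞.
The series converges when 22/5 · |x + 6| < 1, giving R = 5/22.
At x = -127/22: the terms have absolute value of order m, which does not tend to 0, so the series diverges by the divergence test.
Endpoint x = -137/22: the terms do not tend to 0, so the series diverges.

(-137/22, -127/22)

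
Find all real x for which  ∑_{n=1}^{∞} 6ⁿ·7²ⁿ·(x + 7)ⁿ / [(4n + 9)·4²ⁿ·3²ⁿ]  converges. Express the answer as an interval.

[-367/49, -319/49)

Apply the ratio test: |a_{n+1}| / |a_n| = [(4n + 9)/(4(n+1) + 9)] · 6·49/(16·9), which tends to 49/24 as n → ∞.
Convergence for |x + 7| · 49/24 < 1, i.e. |x + 7| < 24/49. So R = 24/49.
Check x = -319/49: the terms are asymptotic to a nonzero constant times 1/n, so the series diverges by limit comparison with Σ 1/n.
At x = -367/49: an alternating series whose terms decrease to 0 in absolute value, so it converges by the Leibniz criterion.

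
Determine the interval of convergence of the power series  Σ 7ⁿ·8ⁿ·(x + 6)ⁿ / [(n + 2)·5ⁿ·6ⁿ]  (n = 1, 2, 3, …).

[-183/28, -153/28)

Apply the ratio test: |a_{n+1}| / |a_n| = [(n + 2)/((n+1) + 2)] · 7·8/(5·6), which tends to 28/15 as n → ∞.
Hence the series converges for |x + 6| < 1/(28/15) = 15/28, so the radius of convergence is 15/28.
When x = -153/28, comparison with the harmonic series Σ 1/n shows the series diverges.
Endpoint x = -183/28: the terms alternate in sign and decrease monotonically to 0 in absolute value (size ~ c/n), so the alternating series test gives convergence.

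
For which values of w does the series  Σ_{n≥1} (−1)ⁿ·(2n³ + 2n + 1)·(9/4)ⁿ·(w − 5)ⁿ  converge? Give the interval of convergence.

(41/9, 49/9)

By the ratio test, |a_{n+1}/a_n| = [(2(n+1)³ + 2(n+1) + 1)/(2n³ + 2n + 1)] · 9/4 → 9/4.
Convergence for |w − 5| · 9/4 < 1, i.e. |w − 5| < 4/9. So R = 4/9.
At w = 49/9: the terms do not tend to 0, so the series diverges.
When w = 41/9, the terms have absolute value of order n³, which does not tend to 0, so the series diverges by the divergence test.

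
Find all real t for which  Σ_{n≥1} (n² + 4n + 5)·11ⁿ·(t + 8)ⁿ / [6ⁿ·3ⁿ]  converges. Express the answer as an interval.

(-106/11, -70/11)

Ratio test: |a_{n+1}/a_n| = [((n+1)² + 4(n+1) + 5)/(n² + 4n + 5)] · 11/(6·3) → 11/18 as n → ∞.
Hence the series converges for |t + 8| < 1/(11/18) = 18/11, so the radius of convergence is 18/11.
Endpoint t = -70/11: the terms do not tend to 0, so the series diverges.
When t = -106/11, the terms have absolute value of order n², which does not tend to 0, so the series diverges by the divergence test.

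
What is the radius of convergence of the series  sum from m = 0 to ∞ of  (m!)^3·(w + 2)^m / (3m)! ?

R = 27

By the ratio test, |a_{m+1}/a_m| = (m+1)³/[(3m+1)·(3m+2)·(3m+3)] → 1/27.
The series converges when 1/27 · |w + 2| < 1, giving R = 27.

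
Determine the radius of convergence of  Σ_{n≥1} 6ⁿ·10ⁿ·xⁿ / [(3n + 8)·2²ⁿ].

Apply the ratio test: |a_{n+1}| / |a_n| = [(3n + 8)/(3(n+1) + 8)] · 6·10/4, which tends to 15 as n → ∞.
Convergence for |x| · 15 < 1, i.e. |x| < 1/15. So R = 1/15.

R = 1/15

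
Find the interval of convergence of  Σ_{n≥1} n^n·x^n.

Applying the root test, |a_n|^(1/n) = n → ∞.
The root grows without bound, so R = 0 (convergence only at x = 0).

{0}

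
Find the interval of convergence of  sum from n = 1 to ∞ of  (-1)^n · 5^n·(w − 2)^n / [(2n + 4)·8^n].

(2/5, 18/5]

Ratio test: |a_{n+1}/a_n| = [(2n + 4)/(2(n+1) + 4)] · 5/8 → 5/8 as n → ∞.
The series converges when 5/8 · |w − 2| < 1, giving R = 8/5.
At w = 18/5: convergence follows from the alternating series test (terms decrease monotonically to 0).
Endpoint w = 2/5: the terms are asymptotic to a nonzero constant times 1/n, so the series diverges by limit comparison with Σ 1/n.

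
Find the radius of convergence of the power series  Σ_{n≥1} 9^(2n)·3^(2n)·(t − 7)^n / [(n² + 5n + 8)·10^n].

The ratio of consecutive coefficients is [(n² + 5n + 8)/((n+1)² + 5(n+1) + 8)] · 81·9/10 → 729/10.
Convergence for |t − 7| · 729/10 < 1, i.e. |t − 7| < 10/729. So R = 10/729.

R = 10/729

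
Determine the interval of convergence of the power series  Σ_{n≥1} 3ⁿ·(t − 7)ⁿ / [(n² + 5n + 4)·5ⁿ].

[16/3, 26/3]

Apply the ratio test: |a_{n+1}| / |a_n| = [(n² + 5n + 4)/((n+1)² + 5(n+1) + 4)] · 3/5, which tends to 3/5 as n → ∞.
Hence the series converges for |t − 7| < 1/(3/5) = 5/3, so the radius of convergence is 5/3.
At t = 26/3: the series is dominated by a constant times Σ 1/n², which converges (p = 2 > 1).
Check t = 16/3: absolute convergence follows by limit comparison with Σ 1/n².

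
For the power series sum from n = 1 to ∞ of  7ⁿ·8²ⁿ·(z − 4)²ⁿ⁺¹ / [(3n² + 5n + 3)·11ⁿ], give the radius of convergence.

R = √77/56

Apply the ratio test: |a_{n+1}| / |a_n| = [(3n² + 5n + 3)/(3(n+1)² + 5(n+1) + 3)] · 7·64/11, which tends to 448/11 as n → ∞.
Writing y = (z − 4)², the series in y has radius 11/448, so |z − 4| < √(11/448) and R = √77/56.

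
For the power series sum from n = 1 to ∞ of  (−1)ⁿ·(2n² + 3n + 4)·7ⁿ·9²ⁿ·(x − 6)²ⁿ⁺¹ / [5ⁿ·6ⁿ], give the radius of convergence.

R = √210/63

By the ratio test, |a_{n+1}/a_n| = [(2(n+1)² + 3(n+1) + 4)/(2n² + 3n + 4)] · 7·81/(5·6) → 189/10.
Since the exponent of (x − 6) increases by 2 each term, convergence requires |x − 6|² < 10/189, hence R = √210/63.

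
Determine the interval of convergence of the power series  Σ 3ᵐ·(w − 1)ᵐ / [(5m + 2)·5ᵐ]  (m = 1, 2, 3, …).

Apply the ratio test: |a_{m+1}| / |a_m| = [(5m + 2)/(5(m+1) + 2)] · 3/5, which tends to 3/5 as m → ∞.
Thus R = 1/(3/5) = 5/3.
Endpoint w = 8/3: comparison with the harmonic series Σ 1/m shows the series diverges.
At w = -2/3: the terms alternate in sign and decrease monotonically to 0 in absolute value (size ~ c/m), so the alternating series test gives convergence.

[-2/3, 8/3)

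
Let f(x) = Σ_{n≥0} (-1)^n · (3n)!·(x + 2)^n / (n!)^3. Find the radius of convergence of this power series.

Apply the ratio test: |a_{n+1}| / |a_n| = (3n+1)·(3n+2)·(3n+3)/(n+1)³, which tends to 27 as n → ∞.
Convergence for |x + 2| · 27 < 1, i.e. |x + 2| < 1/27. So R = 1/27.

R = 1/27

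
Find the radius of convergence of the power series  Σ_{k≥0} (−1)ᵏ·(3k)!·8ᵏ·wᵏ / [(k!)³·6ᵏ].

R = 1/36

By the ratio test, |a_{k+1}/a_k| = (3k+1)·(3k+2)·(3k+3)/(k+1)³ · 8/6 → 36.
Hence the series converges for |w| < 1/(36) = 1/36, so the radius of convergence is 1/36.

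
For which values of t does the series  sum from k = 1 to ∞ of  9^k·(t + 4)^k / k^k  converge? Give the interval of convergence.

(−∞, ∞)

By the Cauchy root test, |a_k|^(1/k) = 9/k → 0.
The limit is 0 for every t, so R = ∞.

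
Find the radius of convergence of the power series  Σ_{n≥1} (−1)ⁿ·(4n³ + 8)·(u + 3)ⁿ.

Ratio test: |a_{n+1}/a_n| = (4(n+1)³ + 8)/(4n³ + 8) → 1 as n → ∞.
Hence R = 1.

R = 1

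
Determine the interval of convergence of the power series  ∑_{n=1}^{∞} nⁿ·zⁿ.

Root test: |a_n|^(1/n) = n → ∞.
Since the n-th root of |a_n| is unbounded, the series converges only at z = 0; R = 0.

{0}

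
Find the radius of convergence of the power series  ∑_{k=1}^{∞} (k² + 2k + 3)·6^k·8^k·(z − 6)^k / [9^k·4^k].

R = 3/4

Ratio test: |a_{k+1}/a_k| = [((k+1)² + 2(k+1) + 3)/(k² + 2k + 3)] · 6·8/(9·4) → 4/3 as k → ∞.
The series converges when 4/3 · |z − 6| < 1, giving R = 3/4.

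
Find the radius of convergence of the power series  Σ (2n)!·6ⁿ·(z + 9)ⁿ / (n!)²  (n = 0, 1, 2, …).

The ratio of consecutive coefficients is (2n+1)·(2n+2)/(n+1)² · 6 → 24.
Convergence for |z + 9| · 24 < 1, i.e. |z + 9| < 1/24. So R = 1/24.

R = 1/24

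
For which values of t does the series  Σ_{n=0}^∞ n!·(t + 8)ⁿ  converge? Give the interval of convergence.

By the ratio test, |a_{n+1}/a_n| = (n+1) → ∞.
The ratio grows without bound, so the series diverges whenever (t + 8) ≠ 0; it converges only at t = -8. R = 0.

{-8}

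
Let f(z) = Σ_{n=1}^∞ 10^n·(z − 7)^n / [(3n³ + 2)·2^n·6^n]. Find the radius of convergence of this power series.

R = 6/5

The ratio of consecutive coefficients is [(3n³ + 2)/(3(n+1)³ + 2)] · 10/(2·6) → 5/6.
The series converges when 5/6 · |z − 7| < 1, giving R = 6/5.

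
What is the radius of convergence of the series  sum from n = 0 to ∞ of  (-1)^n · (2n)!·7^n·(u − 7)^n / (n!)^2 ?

R = 1/28

By the ratio test, |a_{n+1}/a_n| = (2n+1)·(2n+2)/(n+1)² · 7 → 28.
Thus R = 1/(28) = 1/28.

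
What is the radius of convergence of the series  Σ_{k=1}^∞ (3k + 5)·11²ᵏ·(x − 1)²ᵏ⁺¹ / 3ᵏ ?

Apply the ratio test: |a_{k+1}| / |a_k| = [(3(k+1) + 5)/(3k + 5)] · 121/3, which tends to 121/3 as k → ∞.
Successive powers of (x − 1) differ by 2, so the series converges when |x − 1|² · 121/3 < 1, i.e. |x − 1| < √(3/121). So R = √3/11.

R = √3/11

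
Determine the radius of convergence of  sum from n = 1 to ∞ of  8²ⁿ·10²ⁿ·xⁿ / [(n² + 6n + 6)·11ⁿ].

The ratio of consecutive coefficients is [(n² + 6n + 6)/((n+1)² + 6(n+1) + 6)] · 64·100/11 → 6400/11.
Hence the series converges for |x| < 1/(6400/11) = 11/6400, so the radius of convergence is 11/6400.

R = 11/6400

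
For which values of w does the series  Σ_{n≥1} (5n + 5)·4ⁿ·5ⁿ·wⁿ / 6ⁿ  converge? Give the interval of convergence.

(-3/10, 3/10)

Apply the ratio test: |a_{n+1}| / |a_n| = [(5(n+1) + 5)/(5n + 5)] · 4·5/6, which tends to 10/3 as n → ∞.
Thus R = 1/(10/3) = 3/10.
When w = 3/10, the n-th term does not approach 0; divergence by the term test.
Check w = -3/10: the n-th term does not approach 0; divergence by the term test.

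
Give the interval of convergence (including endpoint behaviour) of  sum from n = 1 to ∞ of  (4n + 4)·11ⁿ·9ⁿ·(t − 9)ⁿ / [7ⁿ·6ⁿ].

(283/33, 311/33)

Ratio test: |a_{n+1}/a_n| = [(4(n+1) + 4)/(4n + 4)] · 11·9/(7·6) → 33/14 as n → ∞.
Convergence for |t − 9| · 33/14 < 1, i.e. |t − 9| < 14/33. So R = 14/33.
At t = 311/33: the terms have absolute value of order n, which does not tend to 0, so the series diverges by the divergence test.
Endpoint t = 283/33: the terms have absolute value of order n, which does not tend to 0, so the series diverges by the divergence test.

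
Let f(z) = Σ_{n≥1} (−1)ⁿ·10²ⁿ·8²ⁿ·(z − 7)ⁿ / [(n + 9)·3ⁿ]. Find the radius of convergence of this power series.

R = 3/6400

The ratio of consecutive coefficients is [(n + 9)/((n+1) + 9)] · 100·64/3 → 6400/3.
Convergence for |z − 7| · 6400/3 < 1, i.e. |z − 7| < 3/6400. So R = 3/6400.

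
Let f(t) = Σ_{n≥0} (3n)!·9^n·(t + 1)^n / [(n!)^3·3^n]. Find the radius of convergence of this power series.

R = 1/81

Apply the ratio test: |a_{n+1}| / |a_n| = (3n+1)·(3n+2)·(3n+3)/(n+1)³ · 9/3, which tends to 81 as n → ∞.
Convergence for |t + 1| · 81 < 1, i.e. |t + 1| < 1/81. So R = 1/81.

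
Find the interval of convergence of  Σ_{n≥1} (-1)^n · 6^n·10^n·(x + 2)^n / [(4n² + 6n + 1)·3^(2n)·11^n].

The ratio of consecutive coefficients is [(4n² + 6n + 1)/(4(n+1)² + 6(n+1) + 1)] · 6·10/(9·11) → 20/33.
Convergence for |x + 2| · 20/33 < 1, i.e. |x + 2| < 33/20. So R = 33/20.
At x = -7/20: the terms are on the order of 1/n², so the series converges absolutely by comparison with the p-series (p = 2 > 1).
When x = -73/20, absolute convergence follows by limit comparison with Σ 1/n².

[-73/20, -7/20]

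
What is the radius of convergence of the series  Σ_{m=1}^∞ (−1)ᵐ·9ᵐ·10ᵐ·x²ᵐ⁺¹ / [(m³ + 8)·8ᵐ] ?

By the ratio test, |a_{m+1}/a_m| = [(m³ + 8)/((m+1)³ + 8)] · 9·10/8 → 45/4.
Writing y = x², the series in y has radius 4/45, so |x| < √(4/45) and R = 2√5/15.

R = 2√5/15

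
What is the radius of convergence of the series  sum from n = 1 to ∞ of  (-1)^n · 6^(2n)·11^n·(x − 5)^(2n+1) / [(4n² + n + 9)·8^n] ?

R = √22/33

The ratio of consecutive coefficients is [(4n² + n + 9)/(4(n+1)² + (n+1) + 9)] · 36·11/8 → 99/2.
Writing y = (x − 5)², the series in y has radius 2/99, so |x − 5| < √(2/99) and R = √22/33.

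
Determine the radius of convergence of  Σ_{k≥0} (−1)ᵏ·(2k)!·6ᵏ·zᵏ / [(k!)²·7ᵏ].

R = 7/24

The ratio of consecutive coefficients is (2k+1)·(2k+2)/(k+1)² · 6/7 → 24/7.
Thus R = 1/(24/7) = 7/24.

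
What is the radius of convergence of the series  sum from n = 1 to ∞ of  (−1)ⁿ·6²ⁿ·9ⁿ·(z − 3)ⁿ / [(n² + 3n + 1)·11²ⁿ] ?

R = 121/324

Apply the ratio test: |a_{n+1}| / |a_n| = [(n² + 3n + 1)/((n+1)² + 3(n+1) + 1)] · 36·9/121, which tends to 324/121 as n → ∞.
The series converges when 324/121 · |z − 3| < 1, giving R = 121/324.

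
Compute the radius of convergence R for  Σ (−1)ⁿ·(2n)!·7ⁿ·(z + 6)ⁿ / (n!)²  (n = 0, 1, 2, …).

The ratio of consecutive coefficients is (2n+1)·(2n+2)/(n+1)² · 7 → 28.
Thus R = 1/(28) = 1/28.

R = 1/28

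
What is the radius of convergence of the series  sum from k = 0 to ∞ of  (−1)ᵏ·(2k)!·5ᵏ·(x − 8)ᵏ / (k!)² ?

R = 1/20

Apply the ratio test: |a_{k+1}| / |a_k| = (2k+1)·(2k+2)/(k+1)² · 5, which tends to 20 as k → ∞.
Hence the series converges for |x − 8| < 1/(20) = 1/20, so the radius of convergence is 1/20.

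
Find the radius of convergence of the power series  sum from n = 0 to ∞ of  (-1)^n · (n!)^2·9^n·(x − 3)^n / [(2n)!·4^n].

Apply the ratio test: |a_{n+1}| / |a_n| = (n+1)²/[(2n+1)·(2n+2)] · 9/4, which tends to 9/16 as n → ∞.
The series converges when 9/16 · |x − 3| < 1, giving R = 16/9.

R = 16/9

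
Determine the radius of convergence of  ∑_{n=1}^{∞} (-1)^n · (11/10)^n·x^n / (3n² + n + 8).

By the ratio test, |a_{n+1}/a_n| = [(3n² + n + 8)/(3(n+1)² + (n+1) + 8)] · 11/10 → 11/10.
The series converges when 11/10 · |x| < 1, giving R = 10/11.

R = 10/11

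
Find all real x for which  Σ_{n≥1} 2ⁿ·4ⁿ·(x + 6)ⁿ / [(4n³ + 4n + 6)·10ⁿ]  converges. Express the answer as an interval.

[-29/4, -19/4]

By the ratio test, |a_{n+1}/a_n| = [(4n³ + 4n + 6)/(4(n+1)³ + 4(n+1) + 6)] · 2·4/10 → 4/5.
Convergence for |x + 6| · 4/5 < 1, i.e. |x + 6| < 5/4. So R = 5/4.
At x = -19/4: absolute convergence follows by limit comparison with Σ 1/n³.
When x = -29/4, the terms are on the order of 1/n³, so the series converges absolutely by comparison with the p-series (p = 3 > 1).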